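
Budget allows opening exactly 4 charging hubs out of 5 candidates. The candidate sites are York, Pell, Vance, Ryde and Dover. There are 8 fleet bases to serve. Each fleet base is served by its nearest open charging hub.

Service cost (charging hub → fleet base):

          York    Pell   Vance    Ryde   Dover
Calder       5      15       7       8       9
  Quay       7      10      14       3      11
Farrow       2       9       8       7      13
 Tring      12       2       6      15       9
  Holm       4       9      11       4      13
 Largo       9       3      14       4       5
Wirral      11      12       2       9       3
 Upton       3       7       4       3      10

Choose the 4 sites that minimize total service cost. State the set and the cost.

Choose York, Pell, Vance and Ryde; total service cost 24.

With exactly 4 open, each fleet base uses its cheapest among the chosen.
{York, Pell, Vance, Ryde}: Calder→York 5, Quay→Ryde 3, Farrow→York 2, Tring→Pell 2, Holm→York 4, Largo→Pell 3, Wirral→Vance 2, Upton→York 3. Service cost 24.
{York, Pell, Ryde, Dover}: service cost 25
{York, Pell, Vance, Dover}: service cost 28
Among all 5 size-4 choices, {York, Pell, Vance, Ryde} is lowest.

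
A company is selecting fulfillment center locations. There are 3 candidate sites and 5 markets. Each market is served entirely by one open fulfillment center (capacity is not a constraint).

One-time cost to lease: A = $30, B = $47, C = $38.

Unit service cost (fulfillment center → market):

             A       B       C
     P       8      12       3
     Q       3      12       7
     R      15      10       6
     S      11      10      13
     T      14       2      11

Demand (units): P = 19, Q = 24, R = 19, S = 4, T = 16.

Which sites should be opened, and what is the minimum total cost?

For any fixed open set, each market goes to its cheapest open site; total = fixed + service.
{A, B, C}: P→C 3·19=57, Q→A 3·24=72, R→C 6·19=114, S→B 10·4=40, T→B 2·16=32. Service 315; fixed 115; total 430.
{B, C}: service 411 + fixed 85 = 496
{A, C}: P→C 3·19=57, Q→A 3·24=72, R→C 6·19=114, S→A 11·4=44, T→C 11·16=176. Service 463; fixed 68; total 531.
{A}: service 777 + fixed 30 = 807
No other subset beats 430.

Open A, B and C; minimum total cost 430.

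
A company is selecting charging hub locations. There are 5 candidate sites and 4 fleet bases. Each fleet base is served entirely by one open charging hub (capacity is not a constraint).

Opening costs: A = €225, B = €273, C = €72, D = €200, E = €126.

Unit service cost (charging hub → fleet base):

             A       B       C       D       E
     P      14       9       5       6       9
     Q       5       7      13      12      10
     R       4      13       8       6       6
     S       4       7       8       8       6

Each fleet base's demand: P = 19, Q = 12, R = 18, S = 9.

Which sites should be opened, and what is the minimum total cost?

Open C only; minimum total cost 539.

For any fixed open set, each fleet base goes to its cheapest open site; total = fixed + service.
{C}: P→C 5·19=95, Q→C 13·12=156, R→C 8·18=144, S→C 8·9=72. Service 467; fixed 72; total 539.
{A, C}: service 263 + fixed 297 = 560
{C, E}: P→C 5·19=95, Q→E 10·12=120, R→E 6·18=108, S→E 6·9=54. Service 377; fixed 198; total 575.
{A, B, C, D, E}: service 263 + fixed 896 = 1159
No other subset beats 539.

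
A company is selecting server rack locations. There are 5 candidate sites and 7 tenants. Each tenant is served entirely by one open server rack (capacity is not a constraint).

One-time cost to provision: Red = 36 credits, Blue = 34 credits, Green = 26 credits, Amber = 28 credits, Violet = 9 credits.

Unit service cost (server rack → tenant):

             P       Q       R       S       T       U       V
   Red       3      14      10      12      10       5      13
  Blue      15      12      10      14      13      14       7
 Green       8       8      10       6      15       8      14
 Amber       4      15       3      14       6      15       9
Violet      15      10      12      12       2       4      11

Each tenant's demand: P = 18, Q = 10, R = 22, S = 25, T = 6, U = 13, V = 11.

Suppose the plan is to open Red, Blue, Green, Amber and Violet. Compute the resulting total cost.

Total cost: 624

Each tenant is assigned to its cheapest site among the open ones.
{Red, Blue, Green, Amber, Violet}: P→Red 3·18=54, Q→Green 8·10=80, R→Amber 3·22=66, S→Green 6·25=150, T→Violet 2·6=12, U→Violet 4·13=52, V→Blue 7·11=77. Service 491; fixed 133; total 624.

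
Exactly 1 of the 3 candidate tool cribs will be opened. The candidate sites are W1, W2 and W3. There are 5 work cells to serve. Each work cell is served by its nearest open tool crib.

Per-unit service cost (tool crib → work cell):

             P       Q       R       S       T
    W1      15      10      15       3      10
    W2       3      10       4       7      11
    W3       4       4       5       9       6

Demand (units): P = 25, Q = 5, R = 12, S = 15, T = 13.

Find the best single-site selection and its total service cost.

Choose W3 only; total service cost 393.

With exactly 1 open, each work cell uses its cheapest among the chosen.
{W3}: P→W3 4·25=100, Q→W3 4·5=20, R→W3 5·12=60, S→W3 9·15=135, T→W3 6·13=78. Service cost 393.
{W2}: service cost 421
{W1}: service cost 780
Among all 3 size-1 choices, {W3} is lowest.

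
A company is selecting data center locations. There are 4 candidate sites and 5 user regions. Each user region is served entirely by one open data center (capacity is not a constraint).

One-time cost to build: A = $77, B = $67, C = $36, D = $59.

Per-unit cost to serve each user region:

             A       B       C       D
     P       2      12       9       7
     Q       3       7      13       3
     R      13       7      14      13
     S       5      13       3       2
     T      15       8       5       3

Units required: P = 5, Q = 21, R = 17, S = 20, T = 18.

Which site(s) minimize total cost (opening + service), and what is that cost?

For any fixed open set, each user region goes to its cheapest open site; total = fixed + service.
{B, D}: P→D 7·5=35, Q→D 3·21=63, R→B 7·17=119, S→D 2·20=40, T→D 3·18=54. Service 311; fixed 126; total 437.
{D}: service 413 + fixed 59 = 472
{B, C, D}: service 311 + fixed 162 = 473
{A, B, C, D}: P→A 2·5=10, Q→A 3·21=63, R→B 7·17=119, S→D 2·20=40, T→D 3·18=54. Service 286; fixed 239; total 525.
No other subset beats 437.

Open B and D; minimum total cost 437.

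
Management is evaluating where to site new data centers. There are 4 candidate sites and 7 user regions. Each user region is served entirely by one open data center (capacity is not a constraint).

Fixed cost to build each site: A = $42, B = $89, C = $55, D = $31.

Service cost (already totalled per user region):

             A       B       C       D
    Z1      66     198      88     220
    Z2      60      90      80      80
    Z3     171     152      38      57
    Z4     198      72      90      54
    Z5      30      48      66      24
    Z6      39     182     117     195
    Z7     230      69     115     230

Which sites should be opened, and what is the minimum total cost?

Open A, C and D; minimum total cost 524.

For any fixed open set, each user region goes to its cheapest open site; total = fixed + service.
{A, C, D}: Z1→A 66, Z2→A 60, Z3→C 38, Z4→D 54, Z5→D 24, Z6→A 39, Z7→C 115. Service 396; fixed 128; total 524.
{A, B, D}: service 369 + fixed 162 = 531
{A, C}: Z1→A 66, Z2→A 60, Z3→C 38, Z4→C 90, Z5→A 30, Z6→A 39, Z7→C 115. Service 438; fixed 97; total 535.
{A, B, C, D}: service 350 + fixed 217 = 567
No other subset beats 524.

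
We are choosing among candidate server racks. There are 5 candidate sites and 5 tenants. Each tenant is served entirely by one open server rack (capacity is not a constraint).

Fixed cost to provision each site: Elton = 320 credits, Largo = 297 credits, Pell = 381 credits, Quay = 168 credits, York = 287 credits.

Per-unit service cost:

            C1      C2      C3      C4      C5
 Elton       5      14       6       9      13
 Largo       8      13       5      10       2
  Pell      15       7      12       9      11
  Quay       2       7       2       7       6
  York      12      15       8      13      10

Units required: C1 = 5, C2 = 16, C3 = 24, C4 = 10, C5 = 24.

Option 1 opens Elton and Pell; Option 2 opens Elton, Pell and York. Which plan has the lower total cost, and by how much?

Option 1 is cheaper by 263.

Option 1: {Elton, Pell}: C1→Elton 5·5=25, C2→Pell 7·16=112, C3→Elton 6·24=144, C4→Elton 9·10=90, C5→Pell 11·24=264. Service 635; fixed 701; total 1336.
Option 2: {Elton, Pell, York}: C1→Elton 5·5=25, C2→Pell 7·16=112, C3→Elton 6·24=144, C4→Elton 9·10=90, C5→York 10·24=240. Service 611; fixed 988; total 1599.
Difference: |1336 − 1599| = 263.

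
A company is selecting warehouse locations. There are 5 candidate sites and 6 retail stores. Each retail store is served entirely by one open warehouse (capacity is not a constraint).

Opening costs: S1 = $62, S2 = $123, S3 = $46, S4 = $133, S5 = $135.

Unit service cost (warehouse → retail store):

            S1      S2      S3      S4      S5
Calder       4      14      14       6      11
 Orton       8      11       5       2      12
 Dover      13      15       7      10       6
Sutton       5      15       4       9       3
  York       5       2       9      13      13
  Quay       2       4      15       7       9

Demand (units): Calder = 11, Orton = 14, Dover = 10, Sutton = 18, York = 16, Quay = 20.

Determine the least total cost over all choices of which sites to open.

For any fixed open set, each retail store goes to its cheapest open site; total = fixed + service.
{S1, S3}: Calder→S1 4·11=44, Orton→S3 5·14=70, Dover→S3 7·10=70, Sutton→S3 4·18=72, York→S1 5·16=80, Quay→S1 2·20=40. Service 376; fixed 108; total 484.
{S1}: Calder→S1 4·11=44, Orton→S1 8·14=112, Dover→S1 13·10=130, Sutton→S1 5·18=90, York→S1 5·16=80, Quay→S1 2·20=40. Service 496; fixed 62; total 558.
{S1, S2, S3}: Calder→S1 4·11=44, Orton→S3 5·14=70, Dover→S3 7·10=70, Sutton→S3 4·18=72, York→S2 2·16=32, Quay→S1 2·20=40. Service 328; fixed 231; total 559.
{S1, S2, S3, S4, S5}: Calder→S1 4·11=44, Orton→S4 2·14=28, Dover→S5 6·10=60, Sutton→S5 3·18=54, York→S2 2·16=32, Quay→S1 2·20=40. Service 258; fixed 499; total 757.
No other subset beats 484.

Minimum total cost: 484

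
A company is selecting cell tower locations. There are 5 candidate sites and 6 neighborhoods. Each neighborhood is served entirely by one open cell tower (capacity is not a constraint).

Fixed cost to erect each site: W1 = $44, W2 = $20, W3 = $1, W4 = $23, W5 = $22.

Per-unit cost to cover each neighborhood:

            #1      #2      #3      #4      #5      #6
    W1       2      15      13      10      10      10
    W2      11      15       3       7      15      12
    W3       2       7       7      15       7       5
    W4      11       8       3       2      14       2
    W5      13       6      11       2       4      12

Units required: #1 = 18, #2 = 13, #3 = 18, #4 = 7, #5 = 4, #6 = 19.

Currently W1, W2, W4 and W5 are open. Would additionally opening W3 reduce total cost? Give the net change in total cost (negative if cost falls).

No — net change +1 (cost rises by 1).

Current service cost with {W1, W2, W4, W5}: 236.
Adding W3: each neighborhood re-picks its cheapest; new service cost 236, saving 0.
Extra fixed cost: 1. Net change = 1 − 0 = 1.
(Totals: 345 → 346.)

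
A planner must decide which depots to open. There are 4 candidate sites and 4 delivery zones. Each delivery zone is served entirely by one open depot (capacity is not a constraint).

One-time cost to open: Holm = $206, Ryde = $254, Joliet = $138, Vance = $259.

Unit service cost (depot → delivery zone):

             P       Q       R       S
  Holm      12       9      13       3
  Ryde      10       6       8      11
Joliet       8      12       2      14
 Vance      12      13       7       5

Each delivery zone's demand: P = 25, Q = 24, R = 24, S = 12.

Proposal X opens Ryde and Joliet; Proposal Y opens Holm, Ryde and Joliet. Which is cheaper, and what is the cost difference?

Proposal X: {Ryde, Joliet}: P→Joliet 8·25=200, Q→Ryde 6·24=144, R→Joliet 2·24=48, S→Ryde 11·12=132. Service 524; fixed 392; total 916.
Proposal Y: {Holm, Ryde, Joliet}: P→Joliet 8·25=200, Q→Ryde 6·24=144, R→Joliet 2·24=48, S→Holm 3·12=36. Service 428; fixed 598; total 1026.
Difference: |916 − 1026| = 110.

Proposal X is cheaper by 110.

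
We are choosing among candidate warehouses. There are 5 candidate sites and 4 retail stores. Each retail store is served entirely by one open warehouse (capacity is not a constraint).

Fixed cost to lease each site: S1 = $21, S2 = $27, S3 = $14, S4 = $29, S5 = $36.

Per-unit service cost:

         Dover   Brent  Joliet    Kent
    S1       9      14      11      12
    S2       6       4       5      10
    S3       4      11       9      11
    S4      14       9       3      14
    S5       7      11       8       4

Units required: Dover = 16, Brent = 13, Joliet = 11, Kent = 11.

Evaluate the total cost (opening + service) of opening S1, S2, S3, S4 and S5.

Total cost: 320

Each retail store is assigned to its cheapest site among the open ones.
{S1, S2, S3, S4, S5}: Dover→S3 4·16=64, Brent→S2 4·13=52, Joliet→S4 3·11=33, Kent→S5 4·11=44. Service 193; fixed 127; total 320.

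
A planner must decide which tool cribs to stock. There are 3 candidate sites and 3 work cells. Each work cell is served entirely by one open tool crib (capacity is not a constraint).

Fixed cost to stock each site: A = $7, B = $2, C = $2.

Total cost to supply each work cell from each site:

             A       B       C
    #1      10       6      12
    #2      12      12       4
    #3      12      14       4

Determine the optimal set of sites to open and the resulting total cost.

Open B and C; minimum total cost 18.

For any fixed open set, each work cell goes to its cheapest open site; total = fixed + service.
{B, C}: #1→B 6, #2→C 4, #3→C 4. Service 14; fixed 4; total 18.
{C}: #1→C 12, #2→C 4, #3→C 4. Service 20; fixed 2; total 22.
{A, B, C}: #1→B 6, #2→C 4, #3→C 4. Service 14; fixed 11; total 25.
{B}: service 32 + fixed 2 = 34
(All 7 nonempty subsets were checked; B and C is lowest.)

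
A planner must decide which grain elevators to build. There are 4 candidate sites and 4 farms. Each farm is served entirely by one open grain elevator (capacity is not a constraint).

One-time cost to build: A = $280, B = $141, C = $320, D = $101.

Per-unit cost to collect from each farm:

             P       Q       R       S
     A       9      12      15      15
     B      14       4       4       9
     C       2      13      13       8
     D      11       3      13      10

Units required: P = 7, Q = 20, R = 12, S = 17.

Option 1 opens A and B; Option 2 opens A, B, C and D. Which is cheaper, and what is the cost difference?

Option 1: {A, B}: P→A 9·7=63, Q→B 4·20=80, R→B 4·12=48, S→B 9·17=153. Service 344; fixed 421; total 765.
Option 2: {A, B, C, D}: P→C 2·7=14, Q→D 3·20=60, R→B 4·12=48, S→C 8·17=136. Service 258; fixed 842; total 1100.
Difference: |765 − 1100| = 335.

Option 1 is cheaper by 335.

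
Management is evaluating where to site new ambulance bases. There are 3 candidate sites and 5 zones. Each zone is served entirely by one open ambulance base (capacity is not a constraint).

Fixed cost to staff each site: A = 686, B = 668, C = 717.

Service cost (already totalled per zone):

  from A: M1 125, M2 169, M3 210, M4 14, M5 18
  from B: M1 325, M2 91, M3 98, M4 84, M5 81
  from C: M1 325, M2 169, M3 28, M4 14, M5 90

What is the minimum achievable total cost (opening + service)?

For any fixed open set, each zone goes to its cheapest open site; total = fixed + service.
{A}: M1→A 125, M2→A 169, M3→A 210, M4→A 14, M5→A 18. Service 536; fixed 686; total 1222.
{C}: M1→C 325, M2→C 169, M3→C 28, M4→C 14, M5→C 90. Service 626; fixed 717; total 1343.
{B}: M1→B 325, M2→B 91, M3→B 98, M4→B 84, M5→B 81. Service 679; fixed 668; total 1347.
{A, B, C}: service 276 + fixed 2071 = 2347
(All 7 nonempty subsets were checked; A only is lowest.)

Minimum total cost: 1222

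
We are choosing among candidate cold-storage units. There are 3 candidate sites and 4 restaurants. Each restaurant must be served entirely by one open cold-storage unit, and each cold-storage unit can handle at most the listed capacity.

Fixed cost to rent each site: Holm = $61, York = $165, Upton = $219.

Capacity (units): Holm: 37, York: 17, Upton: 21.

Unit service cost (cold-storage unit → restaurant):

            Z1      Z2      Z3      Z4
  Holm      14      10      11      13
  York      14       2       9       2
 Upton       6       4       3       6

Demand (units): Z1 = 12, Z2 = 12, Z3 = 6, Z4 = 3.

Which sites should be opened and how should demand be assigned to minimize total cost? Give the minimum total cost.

Minimum total cost: 454

Open {Holm}: Z1→Holm 14·12=168, Z2→Holm 10·12=120, Z3→Holm 11·6=66, Z4→Holm 13·3=39.
Loads: Holm carries 33/37. Service 393; fixed 61; total 454.
Next best feasible plan costs 490.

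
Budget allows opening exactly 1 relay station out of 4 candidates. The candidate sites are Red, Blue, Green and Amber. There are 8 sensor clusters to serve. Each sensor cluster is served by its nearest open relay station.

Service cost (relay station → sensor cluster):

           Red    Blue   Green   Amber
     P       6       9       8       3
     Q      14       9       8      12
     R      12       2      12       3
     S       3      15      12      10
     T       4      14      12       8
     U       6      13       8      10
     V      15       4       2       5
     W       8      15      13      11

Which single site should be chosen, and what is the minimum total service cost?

With exactly 1 open, each sensor cluster uses its cheapest among the chosen.
{Amber}: P→Amber 3, Q→Amber 12, R→Amber 3, S→Amber 10, T→Amber 8, U→Amber 10, V→Amber 5, W→Amber 11. Service cost 62.
{Red}: service cost 68
{Green}: service cost 75
Among all 4 size-1 choices, {Amber} is lowest.

Choose Amber only; total service cost 62.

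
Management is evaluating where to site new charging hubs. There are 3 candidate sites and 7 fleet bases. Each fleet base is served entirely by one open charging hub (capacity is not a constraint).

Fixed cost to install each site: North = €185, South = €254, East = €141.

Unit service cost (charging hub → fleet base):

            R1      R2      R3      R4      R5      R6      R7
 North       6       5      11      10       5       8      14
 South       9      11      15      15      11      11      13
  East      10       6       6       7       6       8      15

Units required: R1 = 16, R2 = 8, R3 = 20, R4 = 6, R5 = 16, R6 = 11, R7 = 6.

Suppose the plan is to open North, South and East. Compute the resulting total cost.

Total cost: 1124

Each fleet base is assigned to its cheapest site among the open ones.
{North, South, East}: R1→North 6·16=96, R2→North 5·8=40, R3→East 6·20=120, R4→East 7·6=42, R5→North 5·16=80, R6→North 8·11=88, R7→South 13·6=78. Service 544; fixed 580; total 1124.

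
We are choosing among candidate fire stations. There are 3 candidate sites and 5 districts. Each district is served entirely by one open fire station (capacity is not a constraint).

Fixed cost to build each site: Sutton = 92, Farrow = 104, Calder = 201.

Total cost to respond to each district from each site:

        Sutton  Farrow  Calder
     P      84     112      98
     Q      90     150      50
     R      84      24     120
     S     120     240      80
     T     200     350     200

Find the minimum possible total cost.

Minimum total cost: 670

For any fixed open set, each district goes to its cheapest open site; total = fixed + service.
{Sutton}: P→Sutton 84, Q→Sutton 90, R→Sutton 84, S→Sutton 120, T→Sutton 200. Service 578; fixed 92; total 670.
{Sutton, Farrow}: service 518 + fixed 196 = 714
{Calder}: service 548 + fixed 201 = 749
{Sutton, Farrow, Calder}: service 438 + fixed 397 = 835
No other subset beats 670.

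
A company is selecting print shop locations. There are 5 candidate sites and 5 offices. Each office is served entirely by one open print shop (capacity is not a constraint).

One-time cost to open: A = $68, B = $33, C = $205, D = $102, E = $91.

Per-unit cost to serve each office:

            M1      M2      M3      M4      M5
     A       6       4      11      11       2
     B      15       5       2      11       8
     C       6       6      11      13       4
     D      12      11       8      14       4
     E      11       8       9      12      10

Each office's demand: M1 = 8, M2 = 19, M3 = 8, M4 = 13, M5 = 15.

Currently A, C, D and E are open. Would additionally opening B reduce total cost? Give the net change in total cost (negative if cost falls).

Current service cost with {A, C, D, E}: 361.
Adding B: each office re-picks its cheapest; new service cost 313, saving 48.
Extra fixed cost: 33. Net change = 33 − 48 = -15.
(Totals: 827 → 812.)

Yes — net change −15 (cost falls by 15).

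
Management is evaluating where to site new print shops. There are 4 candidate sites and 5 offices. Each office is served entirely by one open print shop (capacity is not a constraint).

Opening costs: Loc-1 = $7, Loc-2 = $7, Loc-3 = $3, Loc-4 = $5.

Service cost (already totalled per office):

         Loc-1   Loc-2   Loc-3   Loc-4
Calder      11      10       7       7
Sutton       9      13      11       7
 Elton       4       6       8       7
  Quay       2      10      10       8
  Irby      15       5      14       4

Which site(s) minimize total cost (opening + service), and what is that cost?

For any fixed open set, each office goes to its cheapest open site; total = fixed + service.
{Loc-1, Loc-4}: Calder→Loc-4 7, Sutton→Loc-4 7, Elton→Loc-1 4, Quay→Loc-1 2, Irby→Loc-4 4. Service 24; fixed 12; total 36.
{Loc-4}: service 33 + fixed 5 = 38
{Loc-1, Loc-3, Loc-4}: Calder→Loc-3 7, Sutton→Loc-4 7, Elton→Loc-1 4, Quay→Loc-1 2, Irby→Loc-4 4. Service 24; fixed 15; total 39.
{Loc-1, Loc-2, Loc-3, Loc-4}: Calder→Loc-3 7, Sutton→Loc-4 7, Elton→Loc-1 4, Quay→Loc-1 2, Irby→Loc-4 4. Service 24; fixed 22; total 46.
(All 15 nonempty subsets were checked; Loc-1 and Loc-4 is lowest.)

Open Loc-1 and Loc-4; minimum total cost 36.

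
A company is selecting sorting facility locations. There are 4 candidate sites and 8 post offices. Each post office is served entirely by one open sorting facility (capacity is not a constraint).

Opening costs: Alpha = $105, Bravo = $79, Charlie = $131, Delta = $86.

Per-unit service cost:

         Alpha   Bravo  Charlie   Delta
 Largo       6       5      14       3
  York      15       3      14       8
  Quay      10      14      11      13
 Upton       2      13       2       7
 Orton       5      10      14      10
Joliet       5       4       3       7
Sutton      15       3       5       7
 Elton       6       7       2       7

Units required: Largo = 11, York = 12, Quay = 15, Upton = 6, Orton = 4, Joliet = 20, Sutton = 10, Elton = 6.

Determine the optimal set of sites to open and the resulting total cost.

Open Alpha and Bravo; minimum total cost 603.

For any fixed open set, each post office goes to its cheapest open site; total = fixed + service.
{Alpha, Bravo}: Largo→Bravo 5·11=55, York→Bravo 3·12=36, Quay→Alpha 10·15=150, Upton→Alpha 2·6=12, Orton→Alpha 5·4=20, Joliet→Bravo 4·20=80, Sutton→Bravo 3·10=30, Elton→Alpha 6·6=36. Service 419; fixed 184; total 603.
{Bravo, Charlie}: service 410 + fixed 210 = 620
{Bravo}: Largo→Bravo 5·11=55, York→Bravo 3·12=36, Quay→Bravo 14·15=210, Upton→Bravo 13·6=78, Orton→Bravo 10·4=40, Joliet→Bravo 4·20=80, Sutton→Bravo 3·10=30, Elton→Bravo 7·6=42. Service 571; fixed 79; total 650.
{Alpha, Bravo, Charlie, Delta}: Largo→Delta 3·11=33, York→Bravo 3·12=36, Quay→Alpha 10·15=150, Upton→Alpha 2·6=12, Orton→Alpha 5·4=20, Joliet→Charlie 3·20=60, Sutton→Bravo 3·10=30, Elton→Charlie 2·6=12. Service 353; fixed 401; total 754.
No other subset beats 603.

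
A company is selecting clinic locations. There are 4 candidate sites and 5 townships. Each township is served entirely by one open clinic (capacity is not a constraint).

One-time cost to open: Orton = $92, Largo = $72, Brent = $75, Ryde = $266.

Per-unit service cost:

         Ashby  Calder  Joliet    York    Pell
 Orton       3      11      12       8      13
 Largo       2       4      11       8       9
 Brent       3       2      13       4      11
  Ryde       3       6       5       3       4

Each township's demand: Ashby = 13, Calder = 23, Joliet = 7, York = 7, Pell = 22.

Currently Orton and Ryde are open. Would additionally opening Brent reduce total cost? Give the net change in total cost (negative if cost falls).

Yes — net change −17 (cost falls by 17).

Current service cost with {Orton, Ryde}: 321.
Adding Brent: each township re-picks its cheapest; new service cost 229, saving 92.
Extra fixed cost: 75. Net change = 75 − 92 = -17.
(Totals: 679 → 662.)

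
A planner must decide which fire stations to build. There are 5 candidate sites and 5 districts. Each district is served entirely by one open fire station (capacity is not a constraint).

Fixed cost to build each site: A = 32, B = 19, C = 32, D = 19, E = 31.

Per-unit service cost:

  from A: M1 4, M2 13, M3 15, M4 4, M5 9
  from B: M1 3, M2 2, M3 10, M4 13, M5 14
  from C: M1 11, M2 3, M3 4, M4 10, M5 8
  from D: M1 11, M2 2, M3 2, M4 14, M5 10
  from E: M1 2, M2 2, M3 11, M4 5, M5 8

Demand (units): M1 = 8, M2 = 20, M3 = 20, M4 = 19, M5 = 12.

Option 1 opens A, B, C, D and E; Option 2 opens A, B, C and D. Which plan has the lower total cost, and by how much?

Option 1: {A, B, C, D, E}: M1→E 2·8=16, M2→B 2·20=40, M3→D 2·20=40, M4→A 4·19=76, M5→C 8·12=96. Service 268; fixed 133; total 401.
Option 2: {A, B, C, D}: M1→B 3·8=24, M2→B 2·20=40, M3→D 2·20=40, M4→A 4·19=76, M5→C 8·12=96. Service 276; fixed 102; total 378.
Difference: |401 − 378| = 23.

Option 2 is cheaper by 23.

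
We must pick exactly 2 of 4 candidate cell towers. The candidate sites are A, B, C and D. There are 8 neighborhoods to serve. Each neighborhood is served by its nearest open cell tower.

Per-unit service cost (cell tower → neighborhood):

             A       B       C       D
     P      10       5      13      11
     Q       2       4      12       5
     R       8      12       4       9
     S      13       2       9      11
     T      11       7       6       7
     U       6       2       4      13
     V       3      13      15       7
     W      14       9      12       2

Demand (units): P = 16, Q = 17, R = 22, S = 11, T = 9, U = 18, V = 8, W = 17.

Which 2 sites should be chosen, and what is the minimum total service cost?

Choose B and D; total service cost 557.

With exactly 2 open, each neighborhood uses its cheapest among the chosen.
{B, D}: P→B 5·16=80, Q→B 4·17=68, R→D 9·22=198, S→B 2·11=22, T→B 7·9=63, U→B 2·18=36, V→D 7·8=56, W→D 2·17=34. Service cost 557.
{A, B}: service cost 588
{B, C}: service cost 605
Among all 6 size-2 choices, {B, D} is lowest.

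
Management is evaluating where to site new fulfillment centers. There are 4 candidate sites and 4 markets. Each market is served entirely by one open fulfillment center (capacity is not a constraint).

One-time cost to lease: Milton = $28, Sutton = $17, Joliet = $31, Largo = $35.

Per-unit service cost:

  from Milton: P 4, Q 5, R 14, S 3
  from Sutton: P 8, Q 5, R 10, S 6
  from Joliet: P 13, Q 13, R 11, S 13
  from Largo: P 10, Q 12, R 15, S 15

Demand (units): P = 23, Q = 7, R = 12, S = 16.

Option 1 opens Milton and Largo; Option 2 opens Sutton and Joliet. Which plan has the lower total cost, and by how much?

Option 1: {Milton, Largo}: P→Milton 4·23=92, Q→Milton 5·7=35, R→Milton 14·12=168, S→Milton 3·16=48. Service 343; fixed 63; total 406.
Option 2: {Sutton, Joliet}: P→Sutton 8·23=184, Q→Sutton 5·7=35, R→Sutton 10·12=120, S→Sutton 6·16=96. Service 435; fixed 48; total 483.
Difference: |406 − 483| = 77.

Option 1 is cheaper by 77.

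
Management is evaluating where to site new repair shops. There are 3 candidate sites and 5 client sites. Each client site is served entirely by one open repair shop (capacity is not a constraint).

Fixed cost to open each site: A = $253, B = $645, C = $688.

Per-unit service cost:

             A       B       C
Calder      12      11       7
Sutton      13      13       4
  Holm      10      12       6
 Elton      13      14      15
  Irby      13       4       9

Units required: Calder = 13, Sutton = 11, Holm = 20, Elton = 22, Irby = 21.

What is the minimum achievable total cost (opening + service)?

Minimum total cost: 1311

For any fixed open set, each client site goes to its cheapest open site; total = fixed + service.
{A}: Calder→A 12·13=156, Sutton→A 13·11=143, Holm→A 10·20=200, Elton→A 13·22=286, Irby→A 13·21=273. Service 1058; fixed 253; total 1311.
{C}: service 774 + fixed 688 = 1462
{B}: service 918 + fixed 645 = 1563
{A, B, C}: service 625 + fixed 1586 = 2211
No other subset beats 1311.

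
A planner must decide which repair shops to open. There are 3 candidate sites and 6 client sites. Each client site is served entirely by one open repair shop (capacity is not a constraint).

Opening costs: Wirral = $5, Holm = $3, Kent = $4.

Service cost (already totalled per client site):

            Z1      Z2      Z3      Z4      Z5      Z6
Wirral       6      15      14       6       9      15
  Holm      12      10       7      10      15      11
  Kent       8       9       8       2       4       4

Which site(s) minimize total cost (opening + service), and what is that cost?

Open Kent only; minimum total cost 39.

For any fixed open set, each client site goes to its cheapest open site; total = fixed + service.
{Kent}: Z1→Kent 8, Z2→Kent 9, Z3→Kent 8, Z4→Kent 2, Z5→Kent 4, Z6→Kent 4. Service 35; fixed 4; total 39.
{Holm, Kent}: service 34 + fixed 7 = 41
{Wirral, Kent}: service 33 + fixed 9 = 42
{Wirral, Holm, Kent}: service 32 + fixed 12 = 44
No other subset beats 39.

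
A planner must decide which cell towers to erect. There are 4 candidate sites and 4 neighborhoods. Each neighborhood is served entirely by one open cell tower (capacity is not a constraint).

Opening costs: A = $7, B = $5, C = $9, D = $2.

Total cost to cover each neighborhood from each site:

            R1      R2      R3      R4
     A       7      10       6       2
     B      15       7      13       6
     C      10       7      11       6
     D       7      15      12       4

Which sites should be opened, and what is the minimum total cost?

For any fixed open set, each neighborhood goes to its cheapest open site; total = fixed + service.
{A}: R1→A 7, R2→A 10, R3→A 6, R4→A 2. Service 25; fixed 7; total 32.
{A, B}: service 22 + fixed 12 = 34
{A, D}: R1→A 7, R2→A 10, R3→A 6, R4→A 2. Service 25; fixed 9; total 34.
{A, B, C, D}: service 22 + fixed 23 = 45
No other subset beats 32.

Open A only; minimum total cost 32.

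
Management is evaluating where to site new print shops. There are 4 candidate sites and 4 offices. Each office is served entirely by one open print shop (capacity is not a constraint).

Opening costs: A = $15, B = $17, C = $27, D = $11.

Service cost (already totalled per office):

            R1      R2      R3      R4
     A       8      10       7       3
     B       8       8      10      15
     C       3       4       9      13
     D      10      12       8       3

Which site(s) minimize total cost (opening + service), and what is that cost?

For any fixed open set, each office goes to its cheapest open site; total = fixed + service.
{A}: R1→A 8, R2→A 10, R3→A 7, R4→A 3. Service 28; fixed 15; total 43.
{D}: service 33 + fixed 11 = 44
{A, D}: service 28 + fixed 26 = 54
{A, B, C, D}: service 17 + fixed 70 = 87
No other subset beats 43.

Open A only; minimum total cost 43.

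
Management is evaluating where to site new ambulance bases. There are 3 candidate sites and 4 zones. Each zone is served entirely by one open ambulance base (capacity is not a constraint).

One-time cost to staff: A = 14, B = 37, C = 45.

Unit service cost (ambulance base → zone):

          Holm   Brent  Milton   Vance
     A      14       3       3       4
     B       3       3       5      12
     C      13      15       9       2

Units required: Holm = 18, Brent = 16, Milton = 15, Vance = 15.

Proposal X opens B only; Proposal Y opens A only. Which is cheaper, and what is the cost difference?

Proposal X: {B}: Holm→B 3·18=54, Brent→B 3·16=48, Milton→B 5·15=75, Vance→B 12·15=180. Service 357; fixed 37; total 394.
Proposal Y: {A}: Holm→A 14·18=252, Brent→A 3·16=48, Milton→A 3·15=45, Vance→A 4·15=60. Service 405; fixed 14; total 419.
Difference: |394 − 419| = 25.

Proposal X is cheaper by 25.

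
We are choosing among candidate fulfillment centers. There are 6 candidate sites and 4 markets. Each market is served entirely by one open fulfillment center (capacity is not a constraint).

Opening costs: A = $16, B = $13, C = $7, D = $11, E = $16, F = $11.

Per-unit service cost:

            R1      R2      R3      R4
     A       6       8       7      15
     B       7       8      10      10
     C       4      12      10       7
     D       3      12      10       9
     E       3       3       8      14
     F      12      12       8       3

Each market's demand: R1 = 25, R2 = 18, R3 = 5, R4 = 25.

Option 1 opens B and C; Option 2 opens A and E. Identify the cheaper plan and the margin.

Option 1: {B, C}: R1→C 4·25=100, R2→B 8·18=144, R3→B 10·5=50, R4→C 7·25=175. Service 469; fixed 20; total 489.
Option 2: {A, E}: R1→E 3·25=75, R2→E 3·18=54, R3→A 7·5=35, R4→E 14·25=350. Service 514; fixed 32; total 546.
Difference: |489 − 546| = 57.

Option 1 is cheaper by 57.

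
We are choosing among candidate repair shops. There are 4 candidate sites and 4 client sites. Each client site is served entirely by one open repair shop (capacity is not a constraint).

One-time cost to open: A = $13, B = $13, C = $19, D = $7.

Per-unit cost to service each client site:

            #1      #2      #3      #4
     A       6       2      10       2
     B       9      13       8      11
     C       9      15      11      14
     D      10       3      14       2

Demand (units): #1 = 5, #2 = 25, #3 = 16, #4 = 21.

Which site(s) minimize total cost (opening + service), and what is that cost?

For any fixed open set, each client site goes to its cheapest open site; total = fixed + service.
{A, B}: #1→A 6·5=30, #2→A 2·25=50, #3→B 8·16=128, #4→A 2·21=42. Service 250; fixed 26; total 276.
{A, B, D}: service 250 + fixed 33 = 283
{A}: #1→A 6·5=30, #2→A 2·25=50, #3→A 10·16=160, #4→A 2·21=42. Service 282; fixed 13; total 295.
{A, B, C, D}: service 250 + fixed 52 = 302
(All 15 nonempty subsets were checked; A and B is lowest.)

Open A and B; minimum total cost 276.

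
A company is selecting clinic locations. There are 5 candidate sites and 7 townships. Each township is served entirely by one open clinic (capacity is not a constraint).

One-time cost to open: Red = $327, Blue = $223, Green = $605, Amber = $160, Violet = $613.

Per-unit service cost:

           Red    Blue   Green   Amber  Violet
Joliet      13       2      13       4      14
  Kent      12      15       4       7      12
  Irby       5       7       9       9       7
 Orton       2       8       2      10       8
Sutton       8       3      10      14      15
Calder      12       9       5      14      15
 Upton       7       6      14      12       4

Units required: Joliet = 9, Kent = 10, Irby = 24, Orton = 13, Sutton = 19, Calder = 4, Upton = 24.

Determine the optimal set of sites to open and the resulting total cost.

Open Blue only; minimum total cost 900.

For any fixed open set, each township goes to its cheapest open site; total = fixed + service.
{Blue}: Joliet→Blue 2·9=18, Kent→Blue 15·10=150, Irby→Blue 7·24=168, Orton→Blue 8·13=104, Sutton→Blue 3·19=57, Calder→Blue 9·4=36, Upton→Blue 6·24=144. Service 677; fixed 223; total 900.
{Blue, Amber}: service 597 + fixed 383 = 980
{Red, Blue}: service 521 + fixed 550 = 1071
{Red, Blue, Green, Amber, Violet}: Joliet→Blue 2·9=18, Kent→Green 4·10=40, Irby→Red 5·24=120, Orton→Red 2·13=26, Sutton→Blue 3·19=57, Calder→Green 5·4=20, Upton→Violet 4·24=96. Service 377; fixed 1928; total 2305.
No other subset beats 900.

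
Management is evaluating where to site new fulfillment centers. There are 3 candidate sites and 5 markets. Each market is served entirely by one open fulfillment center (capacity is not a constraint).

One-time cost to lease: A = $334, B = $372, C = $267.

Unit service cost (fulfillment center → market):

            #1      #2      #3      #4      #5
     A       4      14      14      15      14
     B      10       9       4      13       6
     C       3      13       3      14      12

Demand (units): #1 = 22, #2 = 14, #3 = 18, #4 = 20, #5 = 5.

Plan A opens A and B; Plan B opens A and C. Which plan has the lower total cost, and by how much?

Plan B is cheaper by 39.

Plan A: {A, B}: #1→A 4·22=88, #2→B 9·14=126, #3→B 4·18=72, #4→B 13·20=260, #5→B 6·5=30. Service 576; fixed 706; total 1282.
Plan B: {A, C}: #1→C 3·22=66, #2→C 13·14=182, #3→C 3·18=54, #4→C 14·20=280, #5→C 12·5=60. Service 642; fixed 601; total 1243.
Difference: |1282 − 1243| = 39.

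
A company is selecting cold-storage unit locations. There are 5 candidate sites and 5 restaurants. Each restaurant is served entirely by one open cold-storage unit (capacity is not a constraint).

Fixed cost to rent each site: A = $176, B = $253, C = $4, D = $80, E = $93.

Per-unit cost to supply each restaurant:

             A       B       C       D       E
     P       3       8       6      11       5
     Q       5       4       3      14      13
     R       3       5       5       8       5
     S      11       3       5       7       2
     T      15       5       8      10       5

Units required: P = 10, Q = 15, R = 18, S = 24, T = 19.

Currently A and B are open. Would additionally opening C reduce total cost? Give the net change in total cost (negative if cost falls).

Yes — net change −11 (cost falls by 11).

Current service cost with {A, B}: 311.
Adding C: each restaurant re-picks its cheapest; new service cost 296, saving 15.
Extra fixed cost: 4. Net change = 4 − 15 = -11.
(Totals: 740 → 729.)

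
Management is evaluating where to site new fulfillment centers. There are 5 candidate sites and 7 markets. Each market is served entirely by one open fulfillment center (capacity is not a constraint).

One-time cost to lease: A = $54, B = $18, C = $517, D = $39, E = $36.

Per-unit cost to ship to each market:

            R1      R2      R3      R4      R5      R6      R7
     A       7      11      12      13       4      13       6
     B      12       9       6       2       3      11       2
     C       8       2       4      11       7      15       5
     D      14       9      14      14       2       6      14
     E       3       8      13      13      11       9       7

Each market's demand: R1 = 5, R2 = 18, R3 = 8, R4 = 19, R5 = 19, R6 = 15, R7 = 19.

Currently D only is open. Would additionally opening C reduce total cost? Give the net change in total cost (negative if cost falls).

Current service cost with {D}: 1004.
Adding C: each market re-picks its cheapest; new service cost 540, saving 464.
Extra fixed cost: 517. Net change = 517 − 464 = 53.
(Totals: 1043 → 1096.)

No — net change +53 (cost rises by 53).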